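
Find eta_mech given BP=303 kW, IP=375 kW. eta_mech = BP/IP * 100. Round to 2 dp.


eta_mech = (BP / IP) * 100
Ratio = 303 / 375 = 0.8080
eta_mech = 0.8080 * 100 = 80.80%


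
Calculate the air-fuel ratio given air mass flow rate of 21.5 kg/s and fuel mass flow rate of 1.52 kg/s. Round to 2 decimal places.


AFR = m_air / m_fuel
AFR = 21.5 / 1.52 = 14.14


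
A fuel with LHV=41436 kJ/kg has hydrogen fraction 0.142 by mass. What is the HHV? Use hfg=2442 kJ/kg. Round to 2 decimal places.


HHV = LHV + hfg * 9 * H
Water addition = 2442 * 9 * 0.142 = 3120.876 kJ/kg
HHV = 41436 + 3120.876 = 44556.88 kJ/kg


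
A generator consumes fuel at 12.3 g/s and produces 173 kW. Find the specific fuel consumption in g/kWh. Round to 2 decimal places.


SFC = (mf / BP) * 3600
Rate = 12.3 / 173 = 0.071098 g/(s*kW)
SFC = 0.071098 * 3600 = 255.95 g/kWh


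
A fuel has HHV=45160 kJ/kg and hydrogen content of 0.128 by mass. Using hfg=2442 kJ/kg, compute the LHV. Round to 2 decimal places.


LHV = HHV - hfg * 9 * H
Water correction = 2442 * 9 * 0.128 = 2813.184 kJ/kg
LHV = 45160 - 2813.184 = 42346.82 kJ/kg


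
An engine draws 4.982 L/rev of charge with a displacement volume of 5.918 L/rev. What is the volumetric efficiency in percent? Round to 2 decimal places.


eta_v = (V_actual / V_disp) * 100
Ratio = 4.982 / 5.918 = 0.8418
eta_v = 0.8418 * 100 = 84.18%


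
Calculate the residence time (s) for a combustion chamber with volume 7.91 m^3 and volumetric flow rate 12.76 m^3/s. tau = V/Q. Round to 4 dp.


tau = V / Q_flow
tau = 7.91 / 12.76 = 0.6199 s


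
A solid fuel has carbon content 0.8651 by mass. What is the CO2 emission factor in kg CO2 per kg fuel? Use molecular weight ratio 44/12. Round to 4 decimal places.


EF = C_frac * (M_CO2 / M_C)
EF = 0.8651 * (44/12)
EF = 0.8651 * 3.666667 = 3.1720 kg_CO2/kg_fuel


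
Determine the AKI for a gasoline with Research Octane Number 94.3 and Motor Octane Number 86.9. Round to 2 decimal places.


AKI = (RON + MON) / 2
AKI = (94.3 + 86.9) / 2
AKI = 181.2 / 2 = 90.60


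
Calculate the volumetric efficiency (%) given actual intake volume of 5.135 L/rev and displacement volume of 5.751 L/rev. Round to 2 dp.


eta_v = (V_actual / V_disp) * 100
Ratio = 5.135 / 5.751 = 0.8929
eta_v = 0.8929 * 100 = 89.29%


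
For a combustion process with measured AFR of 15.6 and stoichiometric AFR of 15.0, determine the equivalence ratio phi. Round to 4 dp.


phi = AFR_stoich / AFR_actual
phi = 15.0 / 15.6 = 0.9615


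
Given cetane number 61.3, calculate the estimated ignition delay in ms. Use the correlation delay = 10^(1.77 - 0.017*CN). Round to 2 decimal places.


delay = 10^(1.77 - 0.017*CN)
Exponent = 1.77 - 0.017*61.3 = 0.7279
delay = 10^0.7279 = 5.34 ms


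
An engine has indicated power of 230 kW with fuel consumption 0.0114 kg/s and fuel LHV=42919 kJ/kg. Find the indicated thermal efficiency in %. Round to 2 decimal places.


eta_ith = (IP / (mf * LHV)) * 100
Denominator = 0.0114 * 42919 = 489.2766 kW
eta_ith = (230 / 489.2766) * 100 = 47.01%


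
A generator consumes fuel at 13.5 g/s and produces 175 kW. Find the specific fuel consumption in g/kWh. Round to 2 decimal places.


SFC = (mf / BP) * 3600
Rate = 13.5 / 175 = 0.077143 g/(s*kW)
SFC = 0.077143 * 3600 = 277.71 g/kWh


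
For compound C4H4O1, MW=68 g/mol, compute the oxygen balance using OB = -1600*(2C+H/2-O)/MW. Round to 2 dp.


OB = -1600 * (2C + H/2 - O) / MW
Inner = 2*4 + 4/2 - 1 = 9.00
OB = -1600 * 9.00 / 68 = -211.76%


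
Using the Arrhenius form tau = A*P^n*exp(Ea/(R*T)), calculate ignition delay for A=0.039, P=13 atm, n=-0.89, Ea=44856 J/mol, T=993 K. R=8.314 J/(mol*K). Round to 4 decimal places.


tau = A * P^n * exp(Ea/(R*T))
P^n = 13^(-0.89) = 0.10199771
Ea/(R*T) = 44856/(8.314*993) = 5.433270
exp(Ea/(R*T)) = 228.896478
tau = 0.039 * 0.10199771 * 228.896478 = 0.9105 ms


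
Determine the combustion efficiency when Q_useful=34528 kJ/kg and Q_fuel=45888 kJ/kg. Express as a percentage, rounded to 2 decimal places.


Efficiency = (Q_useful / Q_fuel) * 100
Efficiency = (34528 / 45888) * 100
Efficiency = 0.7524 * 100 = 75.24%


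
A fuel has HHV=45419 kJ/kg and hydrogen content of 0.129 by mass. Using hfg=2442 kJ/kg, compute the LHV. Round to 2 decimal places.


LHV = HHV - hfg * 9 * H
Water correction = 2442 * 9 * 0.129 = 2835.162 kJ/kg
LHV = 45419 - 2835.162 = 42583.84 kJ/kg


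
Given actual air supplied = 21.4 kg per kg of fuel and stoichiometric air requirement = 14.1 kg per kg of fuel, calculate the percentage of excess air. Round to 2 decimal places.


Excess air = actual - stoichiometric = 21.4 - 14.1 = 7.30 kg/kg fuel
Excess air % = (excess / stoich) * 100 = (7.30 / 14.1) * 100 = 51.77%


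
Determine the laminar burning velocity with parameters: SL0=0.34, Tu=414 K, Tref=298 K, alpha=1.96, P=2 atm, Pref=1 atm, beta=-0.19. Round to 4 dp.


SL = SL0 * (Tu/Tref)^alpha * (P/Pref)^beta
T ratio = 414/298 = 1.38926174
(T ratio)^alpha = 1.38926174^1.96 = 1.904832
(P/Pref)^beta = 2^(-0.19) = 0.876606
SL = 0.34 * 1.904832 * 0.876606 = 0.5677 m/s


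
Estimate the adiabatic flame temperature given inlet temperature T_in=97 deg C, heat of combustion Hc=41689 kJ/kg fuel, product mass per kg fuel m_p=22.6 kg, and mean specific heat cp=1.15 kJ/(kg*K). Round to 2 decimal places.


T_ad = T_in + Hc / (m_p * cp)
Denominator = 22.6 * 1.15 = 25.9900
Temperature rise = 41689 / 25.9900 = 1604.04 K
T_ad = 97 + 1604.04 = 1701.04 deg C


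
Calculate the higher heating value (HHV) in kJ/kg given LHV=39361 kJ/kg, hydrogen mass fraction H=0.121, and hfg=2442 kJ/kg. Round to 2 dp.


HHV = LHV + hfg * 9 * H
Water addition = 2442 * 9 * 0.121 = 2659.338 kJ/kg
HHV = 39361 + 2659.338 = 42020.34 kJ/kg


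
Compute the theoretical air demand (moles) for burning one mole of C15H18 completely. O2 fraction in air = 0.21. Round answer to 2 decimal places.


Balanced combustion: C15H18 + 19.5 O2 -> 15 CO2 + 9 H2O
O2 needed = C + H/4 = 15 + 18/4 = 19.50 moles
Air moles = O2 / 0.21 = 19.50 / 0.21 = 92.86 moles air


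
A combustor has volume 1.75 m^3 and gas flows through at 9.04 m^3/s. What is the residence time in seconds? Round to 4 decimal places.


tau = V / Q_flow
tau = 1.75 / 9.04 = 0.1936 s


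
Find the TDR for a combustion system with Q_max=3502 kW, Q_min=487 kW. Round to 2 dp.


TDR = Q_max / Q_min
TDR = 3502 / 487 = 7.19


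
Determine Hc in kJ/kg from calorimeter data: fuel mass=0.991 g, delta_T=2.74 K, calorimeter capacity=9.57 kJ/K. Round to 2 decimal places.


Hc = C_cal * delta_T / m_fuel
Q_released = 9.57 * 2.74 = 26.2218 kJ
m_fuel = 0.991 g = 0.991/1000 kg = 0.000991 kg
Hc = 26.2218 / 0.000991 = 26459.94 kJ/kg


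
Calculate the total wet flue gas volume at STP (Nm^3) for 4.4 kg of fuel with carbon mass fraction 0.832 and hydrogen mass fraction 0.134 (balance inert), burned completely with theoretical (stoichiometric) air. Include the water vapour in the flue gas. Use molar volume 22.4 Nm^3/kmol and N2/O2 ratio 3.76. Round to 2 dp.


Per kg fuel: CO2 = (C/12 kmol)*22.4 = (0.832/12)*22.4 = 1.55307 Nm^3
Per kg fuel: H2O = (H/2 kmol)*22.4 = (0.134/2)*22.4 = 1.50080 Nm^3
O2 needed per kg fuel = C/12 + H/4 = 0.832/12 + 0.134/4 = 0.10283333 kmol
Per kg fuel: N2 = O2*3.76*22.4 = 0.10283333*3.76*22.4 = 8.66103 Nm^3
Total per kg = 1.55307 + 1.50080 + 8.66103 = 11.71490 Nm^3
Total = 11.71490 * 4.4 = 51.55 Nm^3


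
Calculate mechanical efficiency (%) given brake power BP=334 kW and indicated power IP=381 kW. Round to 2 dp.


eta_mech = (BP / IP) * 100
Ratio = 334 / 381 = 0.8766
eta_mech = 0.8766 * 100 = 87.66%


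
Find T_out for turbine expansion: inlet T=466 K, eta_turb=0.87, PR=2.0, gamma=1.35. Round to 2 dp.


T_out = T_in * (1 - eta * (1 - PR^(-(gamma-1)/gamma)))
Exponent = -(1.35-1)/1.35 = -0.25925926
PR^exp = 2.0^(-0.25925926) = 0.83551680
Factor = 1 - 0.87*(1 - 0.83551680) = 0.85689962
T_out = 466 * 0.85689962 = 399.32 K


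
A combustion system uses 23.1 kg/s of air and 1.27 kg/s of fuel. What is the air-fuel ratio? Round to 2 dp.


AFR = m_air / m_fuel
AFR = 23.1 / 1.27 = 18.19


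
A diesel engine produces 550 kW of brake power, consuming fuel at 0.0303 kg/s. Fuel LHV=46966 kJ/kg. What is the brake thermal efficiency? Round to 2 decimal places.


eta_BTE = (BP / (mf * LHV)) * 100
Denominator = 0.0303 * 46966 = 1423.0698 kW
eta_BTE = (550 / 1423.0698) * 100 = 38.65%


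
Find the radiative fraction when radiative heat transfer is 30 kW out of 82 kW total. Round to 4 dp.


f_rad = Q_rad / Q_total
f_rad = 30 / 82 = 0.3659


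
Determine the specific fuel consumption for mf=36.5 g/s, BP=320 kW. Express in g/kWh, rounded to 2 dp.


SFC = (mf / BP) * 3600
Rate = 36.5 / 320 = 0.114063 g/(s*kW)
SFC = 0.114063 * 3600 = 410.63 g/kWh


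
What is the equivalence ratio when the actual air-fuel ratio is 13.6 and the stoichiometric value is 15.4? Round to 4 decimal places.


phi = AFR_stoich / AFR_actual
phi = 15.4 / 13.6 = 1.1324


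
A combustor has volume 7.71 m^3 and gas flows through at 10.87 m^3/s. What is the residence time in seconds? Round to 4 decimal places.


tau = V / Q_flow
tau = 7.71 / 10.87 = 0.7093 s


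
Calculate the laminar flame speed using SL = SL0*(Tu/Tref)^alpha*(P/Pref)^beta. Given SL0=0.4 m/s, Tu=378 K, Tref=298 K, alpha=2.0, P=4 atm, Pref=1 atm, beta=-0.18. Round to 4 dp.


SL = SL0 * (Tu/Tref)^alpha * (P/Pref)^beta
T ratio = 378/298 = 1.26845638
(T ratio)^alpha = 1.26845638^2.0 = 1.608982
(P/Pref)^beta = 4^(-0.18) = 0.779165
SL = 0.4 * 1.608982 * 0.779165 = 0.5015 m/s


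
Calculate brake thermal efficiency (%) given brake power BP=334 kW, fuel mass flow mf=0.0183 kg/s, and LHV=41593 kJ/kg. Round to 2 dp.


eta_BTE = (BP / (mf * LHV)) * 100
Denominator = 0.0183 * 41593 = 761.1519 kW
eta_BTE = (334 / 761.1519) * 100 = 43.88%


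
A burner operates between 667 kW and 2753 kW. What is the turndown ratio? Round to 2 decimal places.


TDR = Q_max / Q_min
TDR = 2753 / 667 = 4.13


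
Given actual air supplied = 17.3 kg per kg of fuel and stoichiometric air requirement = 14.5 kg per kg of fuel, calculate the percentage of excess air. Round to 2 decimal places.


Excess air = actual - stoichiometric = 17.3 - 14.5 = 2.80 kg/kg fuel
Excess air % = (excess / stoich) * 100 = (2.80 / 14.5) * 100 = 19.31%


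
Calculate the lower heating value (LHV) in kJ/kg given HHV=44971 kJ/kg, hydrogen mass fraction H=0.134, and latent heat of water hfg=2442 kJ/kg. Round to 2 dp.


LHV = HHV - hfg * 9 * H
Water correction = 2442 * 9 * 0.134 = 2945.052 kJ/kg
LHV = 44971 - 2945.052 = 42025.95 kJ/kg


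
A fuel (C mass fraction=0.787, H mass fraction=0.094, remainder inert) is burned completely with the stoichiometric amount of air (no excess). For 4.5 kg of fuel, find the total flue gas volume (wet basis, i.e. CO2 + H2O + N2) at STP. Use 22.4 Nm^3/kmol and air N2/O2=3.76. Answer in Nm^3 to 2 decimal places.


Per kg fuel: CO2 = (C/12 kmol)*22.4 = (0.787/12)*22.4 = 1.46907 Nm^3
Per kg fuel: H2O = (H/2 kmol)*22.4 = (0.094/2)*22.4 = 1.05280 Nm^3
O2 needed per kg fuel = C/12 + H/4 = 0.787/12 + 0.094/4 = 0.08908333 kmol
Per kg fuel: N2 = O2*3.76*22.4 = 0.08908333*3.76*22.4 = 7.50295 Nm^3
Total per kg = 1.46907 + 1.05280 + 7.50295 = 10.02482 Nm^3
Total = 10.02482 * 4.5 = 45.11 Nm^3


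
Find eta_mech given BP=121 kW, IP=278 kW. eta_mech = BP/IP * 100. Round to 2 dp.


eta_mech = (BP / IP) * 100
Ratio = 121 / 278 = 0.4353
eta_mech = 0.4353 * 100 = 43.53%


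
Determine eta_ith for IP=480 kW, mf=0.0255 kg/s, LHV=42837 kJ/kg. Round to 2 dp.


eta_ith = (IP / (mf * LHV)) * 100
Denominator = 0.0255 * 42837 = 1092.3435 kW
eta_ith = (480 / 1092.3435) * 100 = 43.94%


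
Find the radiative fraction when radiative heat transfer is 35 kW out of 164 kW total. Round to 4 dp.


f_rad = Q_rad / Q_total
f_rad = 35 / 164 = 0.2134


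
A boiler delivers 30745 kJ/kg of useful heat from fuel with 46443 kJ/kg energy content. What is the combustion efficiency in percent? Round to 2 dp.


Efficiency = (Q_useful / Q_fuel) * 100
Efficiency = (30745 / 46443) * 100
Efficiency = 0.6620 * 100 = 66.20%


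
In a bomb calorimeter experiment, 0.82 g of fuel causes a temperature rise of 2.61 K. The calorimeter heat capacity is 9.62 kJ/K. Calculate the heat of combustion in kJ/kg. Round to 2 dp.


Hc = C_cal * delta_T / m_fuel
Q_released = 9.62 * 2.61 = 25.1082 kJ
m_fuel = 0.82 g = 0.82/1000 kg = 0.000820 kg
Hc = 25.1082 / 0.000820 = 30619.76 kJ/kg


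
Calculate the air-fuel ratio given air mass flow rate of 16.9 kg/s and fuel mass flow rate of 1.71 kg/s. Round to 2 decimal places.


AFR = m_air / m_fuel
AFR = 16.9 / 1.71 = 9.88


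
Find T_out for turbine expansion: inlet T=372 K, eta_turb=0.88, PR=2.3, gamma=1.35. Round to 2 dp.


T_out = T_in * (1 - eta * (1 - PR^(-(gamma-1)/gamma)))
Exponent = -(1.35-1)/1.35 = -0.25925926
PR^exp = 2.3^(-0.25925926) = 0.80578413
Factor = 1 - 0.88*(1 - 0.80578413) = 0.82909003
T_out = 372 * 0.82909003 = 308.42 K


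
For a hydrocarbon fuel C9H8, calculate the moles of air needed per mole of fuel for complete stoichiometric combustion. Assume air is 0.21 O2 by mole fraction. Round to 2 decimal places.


Balanced combustion: C9H8 + 11 O2 -> 9 CO2 + 4 H2O
O2 needed = C + H/4 = 9 + 8/4 = 11.00 moles
Air moles = O2 / 0.21 = 11.00 / 0.21 = 52.38 moles air


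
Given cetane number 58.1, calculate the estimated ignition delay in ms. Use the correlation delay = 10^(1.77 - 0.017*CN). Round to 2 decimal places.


delay = 10^(1.77 - 0.017*CN)
Exponent = 1.77 - 0.017*58.1 = 0.7823
delay = 10^0.7823 = 6.06 ms


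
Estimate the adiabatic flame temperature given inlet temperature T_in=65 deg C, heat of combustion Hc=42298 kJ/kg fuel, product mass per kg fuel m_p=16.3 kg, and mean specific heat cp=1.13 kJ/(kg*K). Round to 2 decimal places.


T_ad = T_in + Hc / (m_p * cp)
Denominator = 16.3 * 1.13 = 18.4190
Temperature rise = 42298 / 18.4190 = 2296.43 K
T_ad = 65 + 2296.43 = 2361.43 deg C


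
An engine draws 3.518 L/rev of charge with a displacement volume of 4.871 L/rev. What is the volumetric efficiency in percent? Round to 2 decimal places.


eta_v = (V_actual / V_disp) * 100
Ratio = 3.518 / 4.871 = 0.7222
eta_v = 0.7222 * 100 = 72.22%


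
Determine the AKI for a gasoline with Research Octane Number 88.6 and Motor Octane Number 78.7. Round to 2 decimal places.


AKI = (RON + MON) / 2
AKI = (88.6 + 78.7) / 2
AKI = 167.3 / 2 = 83.65


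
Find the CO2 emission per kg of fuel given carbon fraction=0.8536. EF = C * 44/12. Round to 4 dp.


EF = C_frac * (M_CO2 / M_C)
EF = 0.8536 * (44/12)
EF = 0.8536 * 3.666667 = 3.1299 kg_CO2/kg_fuel


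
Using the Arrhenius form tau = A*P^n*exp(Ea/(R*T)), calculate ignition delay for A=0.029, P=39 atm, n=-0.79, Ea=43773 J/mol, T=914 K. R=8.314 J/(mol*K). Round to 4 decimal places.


tau = A * P^n * exp(Ea/(R*T))
P^n = 39^(-0.79) = 0.05534252
Ea/(R*T) = 43773/(8.314*914) = 5.760366
exp(Ea/(R*T)) = 317.464575
tau = 0.029 * 0.05534252 * 317.464575 = 0.5095 ms


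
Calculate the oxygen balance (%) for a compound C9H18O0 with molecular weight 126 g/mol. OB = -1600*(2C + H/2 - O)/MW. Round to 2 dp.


OB = -1600 * (2C + H/2 - O) / MW
Inner = 2*9 + 18/2 - 0 = 27.00
OB = -1600 * 27.00 / 126 = -342.86%


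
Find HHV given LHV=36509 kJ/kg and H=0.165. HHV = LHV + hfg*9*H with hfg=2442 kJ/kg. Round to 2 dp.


HHV = LHV + hfg * 9 * H
Water addition = 2442 * 9 * 0.165 = 3626.370 kJ/kg
HHV = 36509 + 3626.370 = 40135.37 kJ/kg


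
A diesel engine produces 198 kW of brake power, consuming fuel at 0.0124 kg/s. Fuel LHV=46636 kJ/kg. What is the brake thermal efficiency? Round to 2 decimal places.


eta_BTE = (BP / (mf * LHV)) * 100
Denominator = 0.0124 * 46636 = 578.2864 kW
eta_BTE = (198 / 578.2864) * 100 = 34.24%


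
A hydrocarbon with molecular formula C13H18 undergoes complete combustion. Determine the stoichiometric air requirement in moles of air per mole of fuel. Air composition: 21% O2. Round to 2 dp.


Balanced combustion: C13H18 + 17.5 O2 -> 13 CO2 + 9 H2O
O2 needed = C + H/4 = 13 + 18/4 = 17.50 moles
Air moles = O2 / 0.21 = 17.50 / 0.21 = 83.33 moles air


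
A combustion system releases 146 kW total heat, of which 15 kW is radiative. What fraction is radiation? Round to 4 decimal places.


f_rad = Q_rad / Q_total
f_rad = 15 / 146 = 0.1027


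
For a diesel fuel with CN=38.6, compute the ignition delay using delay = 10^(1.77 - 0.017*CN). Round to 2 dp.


delay = 10^(1.77 - 0.017*CN)
Exponent = 1.77 - 0.017*38.6 = 1.1138
delay = 10^1.1138 = 13.00 ms


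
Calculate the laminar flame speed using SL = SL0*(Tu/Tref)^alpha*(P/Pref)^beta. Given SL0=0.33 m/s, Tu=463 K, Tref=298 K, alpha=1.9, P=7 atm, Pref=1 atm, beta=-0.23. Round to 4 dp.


SL = SL0 * (Tu/Tref)^alpha * (P/Pref)^beta
T ratio = 463/298 = 1.55369128
(T ratio)^alpha = 1.55369128^1.9 = 2.309899
(P/Pref)^beta = 7^(-0.23) = 0.639186
SL = 0.33 * 2.309899 * 0.639186 = 0.4872 m/s


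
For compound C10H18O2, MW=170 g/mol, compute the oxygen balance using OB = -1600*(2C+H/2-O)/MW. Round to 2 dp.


OB = -1600 * (2C + H/2 - O) / MW
Inner = 2*10 + 18/2 - 2 = 27.00
OB = -1600 * 27.00 / 170 = -254.12%


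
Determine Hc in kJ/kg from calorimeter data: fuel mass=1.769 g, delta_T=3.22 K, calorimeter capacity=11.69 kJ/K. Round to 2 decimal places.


Hc = C_cal * delta_T / m_fuel
Q_released = 11.69 * 3.22 = 37.6418 kJ
m_fuel = 1.769 g = 1.769/1000 kg = 0.001769 kg
Hc = 37.6418 / 0.001769 = 21278.58 kJ/kg


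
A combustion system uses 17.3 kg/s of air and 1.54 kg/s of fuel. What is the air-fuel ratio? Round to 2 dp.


AFR = m_air / m_fuel
AFR = 17.3 / 1.54 = 11.23


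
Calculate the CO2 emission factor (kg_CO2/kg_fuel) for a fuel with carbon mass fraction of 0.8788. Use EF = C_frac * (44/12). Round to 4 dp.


EF = C_frac * (M_CO2 / M_C)
EF = 0.8788 * (44/12)
EF = 0.8788 * 3.666667 = 3.2223 kg_CO2/kg_fuel


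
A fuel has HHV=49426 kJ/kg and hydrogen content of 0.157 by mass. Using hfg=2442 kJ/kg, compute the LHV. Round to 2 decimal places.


LHV = HHV - hfg * 9 * H
Water correction = 2442 * 9 * 0.157 = 3450.546 kJ/kg
LHV = 49426 - 3450.546 = 45975.45 kJ/kg


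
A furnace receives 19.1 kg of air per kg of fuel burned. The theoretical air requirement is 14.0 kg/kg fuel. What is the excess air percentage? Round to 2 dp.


Excess air = actual - stoichiometric = 19.1 - 14.0 = 5.10 kg/kg fuel
Excess air % = (excess / stoich) * 100 = (5.10 / 14.0) * 100 = 36.43%


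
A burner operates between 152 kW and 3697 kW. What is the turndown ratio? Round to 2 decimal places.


TDR = Q_max / Q_min
TDR = 3697 / 152 = 24.32


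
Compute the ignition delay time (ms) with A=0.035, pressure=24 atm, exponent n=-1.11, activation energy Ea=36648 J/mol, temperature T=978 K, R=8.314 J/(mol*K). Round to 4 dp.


tau = A * P^n * exp(Ea/(R*T))
P^n = 24^(-1.11) = 0.02937416
Ea/(R*T) = 36648/(8.314*978) = 4.507144
exp(Ea/(R*T)) = 90.662488
tau = 0.035 * 0.02937416 * 90.662488 = 0.0932 ms


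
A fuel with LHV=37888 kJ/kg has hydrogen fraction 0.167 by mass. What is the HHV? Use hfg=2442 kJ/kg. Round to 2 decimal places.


HHV = LHV + hfg * 9 * H
Water addition = 2442 * 9 * 0.167 = 3670.326 kJ/kg
HHV = 37888 + 3670.326 = 41558.33 kJ/kg


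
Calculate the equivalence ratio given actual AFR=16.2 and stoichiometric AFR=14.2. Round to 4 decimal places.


phi = AFR_stoich / AFR_actual
phi = 14.2 / 16.2 = 0.8765


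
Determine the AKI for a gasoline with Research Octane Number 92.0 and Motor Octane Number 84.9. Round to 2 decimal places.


AKI = (RON + MON) / 2
AKI = (92.0 + 84.9) / 2
AKI = 176.9 / 2 = 88.45


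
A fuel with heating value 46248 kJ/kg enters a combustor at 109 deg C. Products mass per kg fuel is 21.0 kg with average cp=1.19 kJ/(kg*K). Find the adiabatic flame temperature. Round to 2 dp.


T_ad = T_in + Hc / (m_p * cp)
Denominator = 21.0 * 1.19 = 24.9900
Temperature rise = 46248 / 24.9900 = 1850.66 K
T_ad = 109 + 1850.66 = 1959.66 deg C


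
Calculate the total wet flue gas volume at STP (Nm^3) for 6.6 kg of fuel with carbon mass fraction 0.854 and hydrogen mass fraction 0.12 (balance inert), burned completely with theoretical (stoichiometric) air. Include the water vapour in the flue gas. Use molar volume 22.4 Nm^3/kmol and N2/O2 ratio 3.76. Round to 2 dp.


Per kg fuel: CO2 = (C/12 kmol)*22.4 = (0.854/12)*22.4 = 1.59413 Nm^3
Per kg fuel: H2O = (H/2 kmol)*22.4 = (0.12/2)*22.4 = 1.34400 Nm^3
O2 needed per kg fuel = C/12 + H/4 = 0.854/12 + 0.12/4 = 0.10116667 kmol
Per kg fuel: N2 = O2*3.76*22.4 = 0.10116667*3.76*22.4 = 8.52066 Nm^3
Total per kg = 1.59413 + 1.34400 + 8.52066 = 11.45879 Nm^3
Total = 11.45879 * 6.6 = 75.63 Nm^3


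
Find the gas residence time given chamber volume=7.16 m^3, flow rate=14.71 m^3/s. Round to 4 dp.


tau = V / Q_flow
tau = 7.16 / 14.71 = 0.4867 s


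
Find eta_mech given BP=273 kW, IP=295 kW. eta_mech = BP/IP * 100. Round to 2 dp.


eta_mech = (BP / IP) * 100
Ratio = 273 / 295 = 0.9254
eta_mech = 0.9254 * 100 = 92.54%


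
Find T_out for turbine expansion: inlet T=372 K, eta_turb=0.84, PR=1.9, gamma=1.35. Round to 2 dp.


T_out = T_in * (1 - eta * (1 - PR^(-(gamma-1)/gamma)))
Exponent = -(1.35-1)/1.35 = -0.25925926
PR^exp = 1.9^(-0.25925926) = 0.84670193
Factor = 1 - 0.84*(1 - 0.84670193) = 0.87122962
T_out = 372 * 0.87122962 = 324.10 K


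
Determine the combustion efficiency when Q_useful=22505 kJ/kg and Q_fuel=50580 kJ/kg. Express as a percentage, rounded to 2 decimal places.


Efficiency = (Q_useful / Q_fuel) * 100
Efficiency = (22505 / 50580) * 100
Efficiency = 0.4449 * 100 = 44.49%


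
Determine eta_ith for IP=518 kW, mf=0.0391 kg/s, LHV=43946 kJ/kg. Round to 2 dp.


eta_ith = (IP / (mf * LHV)) * 100
Denominator = 0.0391 * 43946 = 1718.2886 kW
eta_ith = (518 / 1718.2886) * 100 = 30.15%


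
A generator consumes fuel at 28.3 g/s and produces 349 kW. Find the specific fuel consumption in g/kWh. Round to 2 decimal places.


SFC = (mf / BP) * 3600
Rate = 28.3 / 349 = 0.081089 g/(s*kW)
SFC = 0.081089 * 3600 = 291.92 g/kWh


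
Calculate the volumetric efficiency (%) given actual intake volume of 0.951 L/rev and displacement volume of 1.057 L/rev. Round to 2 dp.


eta_v = (V_actual / V_disp) * 100
Ratio = 0.951 / 1.057 = 0.8997
eta_v = 0.8997 * 100 = 89.97%


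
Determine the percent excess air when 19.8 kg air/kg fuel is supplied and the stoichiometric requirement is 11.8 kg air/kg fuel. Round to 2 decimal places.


Excess air = actual - stoichiometric = 19.8 - 11.8 = 8.00 kg/kg fuel
Excess air % = (excess / stoich) * 100 = (8.00 / 11.8) * 100 = 67.80%


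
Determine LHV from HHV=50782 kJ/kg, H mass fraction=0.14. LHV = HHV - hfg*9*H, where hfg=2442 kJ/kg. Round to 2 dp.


LHV = HHV - hfg * 9 * H
Water correction = 2442 * 9 * 0.14 = 3076.920 kJ/kg
LHV = 50782 - 3076.920 = 47705.08 kJ/kg


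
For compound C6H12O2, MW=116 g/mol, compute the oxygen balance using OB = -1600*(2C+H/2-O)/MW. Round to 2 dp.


OB = -1600 * (2C + H/2 - O) / MW
Inner = 2*6 + 12/2 - 2 = 16.00
OB = -1600 * 16.00 / 116 = -220.69%


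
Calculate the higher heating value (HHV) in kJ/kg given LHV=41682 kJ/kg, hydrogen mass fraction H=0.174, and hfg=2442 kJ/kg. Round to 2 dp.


HHV = LHV + hfg * 9 * H
Water addition = 2442 * 9 * 0.174 = 3824.172 kJ/kg
HHV = 41682 + 3824.172 = 45506.17 kJ/kg


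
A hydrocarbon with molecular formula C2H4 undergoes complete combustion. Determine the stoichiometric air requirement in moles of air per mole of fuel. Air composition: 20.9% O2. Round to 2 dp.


Balanced combustion: C2H4 + 3 O2 -> 2 CO2 + 2 H2O
O2 needed = C + H/4 = 2 + 4/4 = 3.00 moles
Air moles = O2 / 0.209 = 3.00 / 0.209 = 14.35 moles air


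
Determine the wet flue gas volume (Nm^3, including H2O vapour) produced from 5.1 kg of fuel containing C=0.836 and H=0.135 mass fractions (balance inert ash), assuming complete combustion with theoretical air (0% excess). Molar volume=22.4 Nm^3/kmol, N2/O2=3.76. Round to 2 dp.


Per kg fuel: CO2 = (C/12 kmol)*22.4 = (0.836/12)*22.4 = 1.56053 Nm^3
Per kg fuel: H2O = (H/2 kmol)*22.4 = (0.135/2)*22.4 = 1.51200 Nm^3
O2 needed per kg fuel = C/12 + H/4 = 0.836/12 + 0.135/4 = 0.10341667 kmol
Per kg fuel: N2 = O2*3.76*22.4 = 0.10341667*3.76*22.4 = 8.71017 Nm^3
Total per kg = 1.56053 + 1.51200 + 8.71017 = 11.78270 Nm^3
Total = 11.78270 * 5.1 = 60.09 Nm^3


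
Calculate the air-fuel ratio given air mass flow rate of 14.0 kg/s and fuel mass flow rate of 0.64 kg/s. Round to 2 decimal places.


AFR = m_air / m_fuel
AFR = 14.0 / 0.64 = 21.88


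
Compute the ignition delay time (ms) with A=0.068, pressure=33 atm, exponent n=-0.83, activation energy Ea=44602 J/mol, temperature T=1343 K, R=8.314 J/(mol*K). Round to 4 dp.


tau = A * P^n * exp(Ea/(R*T))
P^n = 33^(-0.83) = 0.05490772
Ea/(R*T) = 44602/(8.314*1343) = 3.994554
exp(Ea/(R*T)) = 54.301619
tau = 0.068 * 0.05490772 * 54.301619 = 0.2027 ms


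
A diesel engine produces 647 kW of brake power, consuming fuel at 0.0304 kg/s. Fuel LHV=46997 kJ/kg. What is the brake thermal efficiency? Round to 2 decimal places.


eta_BTE = (BP / (mf * LHV)) * 100
Denominator = 0.0304 * 46997 = 1428.7088 kW
eta_BTE = (647 / 1428.7088) * 100 = 45.29%


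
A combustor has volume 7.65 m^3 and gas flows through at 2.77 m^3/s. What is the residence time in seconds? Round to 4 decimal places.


tau = V / Q_flow
tau = 7.65 / 2.77 = 2.7617 s


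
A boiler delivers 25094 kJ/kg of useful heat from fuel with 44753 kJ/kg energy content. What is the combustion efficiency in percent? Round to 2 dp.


Efficiency = (Q_useful / Q_fuel) * 100
Efficiency = (25094 / 44753) * 100
Efficiency = 0.5607 * 100 = 56.07%


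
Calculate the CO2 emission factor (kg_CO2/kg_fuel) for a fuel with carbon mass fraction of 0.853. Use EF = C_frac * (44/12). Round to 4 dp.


EF = C_frac * (M_CO2 / M_C)
EF = 0.853 * (44/12)
EF = 0.853 * 3.666667 = 3.1277 kg_CO2/kg_fuel


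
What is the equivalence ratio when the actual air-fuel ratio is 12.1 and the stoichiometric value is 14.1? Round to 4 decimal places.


phi = AFR_stoich / AFR_actual
phi = 14.1 / 12.1 = 1.1653


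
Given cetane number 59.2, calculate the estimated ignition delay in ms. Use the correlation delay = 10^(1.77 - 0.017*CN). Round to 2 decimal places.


delay = 10^(1.77 - 0.017*CN)
Exponent = 1.77 - 0.017*59.2 = 0.7636
delay = 10^0.7636 = 5.80 ms


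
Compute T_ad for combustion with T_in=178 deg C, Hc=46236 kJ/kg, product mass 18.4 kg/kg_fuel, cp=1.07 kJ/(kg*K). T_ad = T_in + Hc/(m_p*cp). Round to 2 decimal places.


T_ad = T_in + Hc / (m_p * cp)
Denominator = 18.4 * 1.07 = 19.6880
Temperature rise = 46236 / 19.6880 = 2348.44 K
T_ad = 178 + 2348.44 = 2526.44 deg C


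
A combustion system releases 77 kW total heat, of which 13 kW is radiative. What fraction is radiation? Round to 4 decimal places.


f_rad = Q_rad / Q_total
f_rad = 13 / 77 = 0.1688


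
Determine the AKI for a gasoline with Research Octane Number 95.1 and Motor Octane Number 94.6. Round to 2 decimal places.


AKI = (RON + MON) / 2
AKI = (95.1 + 94.6) / 2
AKI = 189.7 / 2 = 94.85


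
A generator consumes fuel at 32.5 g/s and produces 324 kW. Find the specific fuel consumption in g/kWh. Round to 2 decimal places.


SFC = (mf / BP) * 3600
Rate = 32.5 / 324 = 0.100309 g/(s*kW)
SFC = 0.100309 * 3600 = 361.11 g/kWh


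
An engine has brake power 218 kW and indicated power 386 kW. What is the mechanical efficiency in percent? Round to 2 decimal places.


eta_mech = (BP / IP) * 100
Ratio = 218 / 386 = 0.5648
eta_mech = 0.5648 * 100 = 56.48%


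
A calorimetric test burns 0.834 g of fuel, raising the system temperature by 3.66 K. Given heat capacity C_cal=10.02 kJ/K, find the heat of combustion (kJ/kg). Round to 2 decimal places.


Hc = C_cal * delta_T / m_fuel
Q_released = 10.02 * 3.66 = 36.6732 kJ
m_fuel = 0.834 g = 0.834/1000 kg = 0.000834 kg
Hc = 36.6732 / 0.000834 = 43972.66 kJ/kg


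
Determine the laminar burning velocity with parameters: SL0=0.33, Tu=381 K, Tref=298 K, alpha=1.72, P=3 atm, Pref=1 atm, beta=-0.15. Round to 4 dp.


SL = SL0 * (Tu/Tref)^alpha * (P/Pref)^beta
T ratio = 381/298 = 1.27852349
(T ratio)^alpha = 1.27852349^1.72 = 1.525945
(P/Pref)^beta = 3^(-0.15) = 0.848070
SL = 0.33 * 1.525945 * 0.848070 = 0.4271 m/s


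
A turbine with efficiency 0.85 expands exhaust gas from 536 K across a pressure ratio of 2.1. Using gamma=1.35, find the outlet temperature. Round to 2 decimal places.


T_out = T_in * (1 - eta * (1 - PR^(-(gamma-1)/gamma)))
Exponent = -(1.35-1)/1.35 = -0.25925926
PR^exp = 2.1^(-0.25925926) = 0.82501466
Factor = 1 - 0.85*(1 - 0.82501466) = 0.85126246
T_out = 536 * 0.85126246 = 456.28 K


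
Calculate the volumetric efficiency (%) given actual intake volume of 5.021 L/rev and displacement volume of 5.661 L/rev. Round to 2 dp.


eta_v = (V_actual / V_disp) * 100
Ratio = 5.021 / 5.661 = 0.8869
eta_v = 0.8869 * 100 = 88.69%


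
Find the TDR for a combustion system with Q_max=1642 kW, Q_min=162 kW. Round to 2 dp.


TDR = Q_max / Q_min
TDR = 1642 / 162 = 10.14


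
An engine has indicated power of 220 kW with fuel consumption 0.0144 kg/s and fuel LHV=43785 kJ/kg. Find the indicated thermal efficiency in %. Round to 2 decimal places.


eta_ith = (IP / (mf * LHV)) * 100
Denominator = 0.0144 * 43785 = 630.5040 kW
eta_ith = (220 / 630.5040) * 100 = 34.89%


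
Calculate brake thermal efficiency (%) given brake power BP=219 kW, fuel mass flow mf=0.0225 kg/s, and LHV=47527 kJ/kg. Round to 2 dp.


eta_BTE = (BP / (mf * LHV)) * 100
Denominator = 0.0225 * 47527 = 1069.3575 kW
eta_BTE = (219 / 1069.3575) * 100 = 20.48%


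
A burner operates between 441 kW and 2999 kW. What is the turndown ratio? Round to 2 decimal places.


TDR = Q_max / Q_min
TDR = 2999 / 441 = 6.80


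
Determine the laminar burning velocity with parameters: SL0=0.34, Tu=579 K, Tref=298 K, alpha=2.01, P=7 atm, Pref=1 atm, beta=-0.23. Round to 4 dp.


SL = SL0 * (Tu/Tref)^alpha * (P/Pref)^beta
T ratio = 579/298 = 1.94295302
(T ratio)^alpha = 1.94295302^2.01 = 3.800224
(P/Pref)^beta = 7^(-0.23) = 0.639186
SL = 0.34 * 3.800224 * 0.639186 = 0.8259 m/s


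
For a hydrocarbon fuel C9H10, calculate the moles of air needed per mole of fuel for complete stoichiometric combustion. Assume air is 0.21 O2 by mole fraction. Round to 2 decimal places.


Balanced combustion: C9H10 + 11.5 O2 -> 9 CO2 + 5 H2O
O2 needed = C + H/4 = 9 + 10/4 = 11.50 moles
Air moles = O2 / 0.21 = 11.50 / 0.21 = 54.76 moles air


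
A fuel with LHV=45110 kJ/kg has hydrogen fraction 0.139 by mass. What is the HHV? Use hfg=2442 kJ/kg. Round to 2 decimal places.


HHV = LHV + hfg * 9 * H
Water addition = 2442 * 9 * 0.139 = 3054.942 kJ/kg
HHV = 45110 + 3054.942 = 48164.94 kJ/kg


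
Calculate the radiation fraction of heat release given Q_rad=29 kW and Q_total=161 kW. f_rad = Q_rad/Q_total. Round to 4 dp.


f_rad = Q_rad / Q_total
f_rad = 29 / 161 = 0.1801


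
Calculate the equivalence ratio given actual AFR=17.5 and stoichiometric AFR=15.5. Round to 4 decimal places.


phi = AFR_stoich / AFR_actual
phi = 15.5 / 17.5 = 0.8857


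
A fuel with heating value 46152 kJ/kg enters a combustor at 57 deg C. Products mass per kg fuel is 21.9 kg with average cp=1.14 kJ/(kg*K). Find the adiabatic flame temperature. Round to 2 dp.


T_ad = T_in + Hc / (m_p * cp)
Denominator = 21.9 * 1.14 = 24.9660
Temperature rise = 46152 / 24.9660 = 1848.59 K
T_ad = 57 + 1848.59 = 1905.59 deg C


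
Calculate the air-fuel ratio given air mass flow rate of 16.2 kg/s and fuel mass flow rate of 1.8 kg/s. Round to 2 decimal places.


AFR = m_air / m_fuel
AFR = 16.2 / 1.8 = 9.00


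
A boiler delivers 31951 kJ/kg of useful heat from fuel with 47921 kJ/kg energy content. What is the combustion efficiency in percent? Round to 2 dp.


Efficiency = (Q_useful / Q_fuel) * 100
Efficiency = (31951 / 47921) * 100
Efficiency = 0.6667 * 100 = 66.67%


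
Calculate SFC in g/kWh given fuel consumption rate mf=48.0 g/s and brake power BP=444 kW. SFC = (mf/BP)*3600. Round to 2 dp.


SFC = (mf / BP) * 3600
Rate = 48.0 / 444 = 0.108108 g/(s*kW)
SFC = 0.108108 * 3600 = 389.19 g/kWh


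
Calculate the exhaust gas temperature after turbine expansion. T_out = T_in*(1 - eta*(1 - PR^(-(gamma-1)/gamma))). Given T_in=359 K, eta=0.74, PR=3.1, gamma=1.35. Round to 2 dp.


T_out = T_in * (1 - eta * (1 - PR^(-(gamma-1)/gamma)))
Exponent = -(1.35-1)/1.35 = -0.25925926
PR^exp = 3.1^(-0.25925926) = 0.74577862
Factor = 1 - 0.74*(1 - 0.74577862) = 0.81187618
T_out = 359 * 0.81187618 = 291.46 K


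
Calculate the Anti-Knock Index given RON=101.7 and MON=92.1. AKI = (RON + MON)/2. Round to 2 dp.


AKI = (RON + MON) / 2
AKI = (101.7 + 92.1) / 2
AKI = 193.8 / 2 = 96.90


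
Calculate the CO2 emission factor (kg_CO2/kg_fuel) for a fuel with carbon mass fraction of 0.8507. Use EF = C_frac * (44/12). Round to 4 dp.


EF = C_frac * (M_CO2 / M_C)
EF = 0.8507 * (44/12)
EF = 0.8507 * 3.666667 = 3.1192 kg_CO2/kg_fuel


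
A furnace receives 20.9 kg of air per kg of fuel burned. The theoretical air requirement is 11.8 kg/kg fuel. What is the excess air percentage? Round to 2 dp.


Excess air = actual - stoichiometric = 20.9 - 11.8 = 9.10 kg/kg fuel
Excess air % = (excess / stoich) * 100 = (9.10 / 11.8) * 100 = 77.12%


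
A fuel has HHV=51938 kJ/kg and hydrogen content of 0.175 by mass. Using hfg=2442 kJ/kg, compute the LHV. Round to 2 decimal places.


LHV = HHV - hfg * 9 * H
Water correction = 2442 * 9 * 0.175 = 3846.150 kJ/kg
LHV = 51938 - 3846.150 = 48091.85 kJ/kg


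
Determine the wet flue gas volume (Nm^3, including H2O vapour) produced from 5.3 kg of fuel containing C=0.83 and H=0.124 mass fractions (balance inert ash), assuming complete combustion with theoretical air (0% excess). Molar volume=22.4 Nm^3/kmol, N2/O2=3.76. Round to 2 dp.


Per kg fuel: CO2 = (C/12 kmol)*22.4 = (0.83/12)*22.4 = 1.54933 Nm^3
Per kg fuel: H2O = (H/2 kmol)*22.4 = (0.124/2)*22.4 = 1.38880 Nm^3
O2 needed per kg fuel = C/12 + H/4 = 0.83/12 + 0.124/4 = 0.10016667 kmol
Per kg fuel: N2 = O2*3.76*22.4 = 0.10016667*3.76*22.4 = 8.43644 Nm^3
Total per kg = 1.54933 + 1.38880 + 8.43644 = 11.37457 Nm^3
Total = 11.37457 * 5.3 = 60.29 Nm^3


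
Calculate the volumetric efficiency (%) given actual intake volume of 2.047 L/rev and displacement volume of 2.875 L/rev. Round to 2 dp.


eta_v = (V_actual / V_disp) * 100
Ratio = 2.047 / 2.875 = 0.7120
eta_v = 0.7120 * 100 = 71.20%


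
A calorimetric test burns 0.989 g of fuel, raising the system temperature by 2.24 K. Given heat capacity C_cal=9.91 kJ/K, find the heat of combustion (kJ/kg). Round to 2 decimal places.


Hc = C_cal * delta_T / m_fuel
Q_released = 9.91 * 2.24 = 22.1984 kJ
m_fuel = 0.989 g = 0.989/1000 kg = 0.000989 kg
Hc = 22.1984 / 0.000989 = 22445.30 kJ/kg


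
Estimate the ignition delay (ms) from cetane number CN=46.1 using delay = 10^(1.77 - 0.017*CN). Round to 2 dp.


delay = 10^(1.77 - 0.017*CN)
Exponent = 1.77 - 0.017*46.1 = 0.9863
delay = 10^0.9863 = 9.69 ms


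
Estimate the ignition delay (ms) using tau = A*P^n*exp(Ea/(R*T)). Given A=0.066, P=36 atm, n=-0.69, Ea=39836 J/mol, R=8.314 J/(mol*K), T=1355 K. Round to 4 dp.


tau = A * P^n * exp(Ea/(R*T))
P^n = 36^(-0.69) = 0.08436286
Ea/(R*T) = 39836/(8.314*1355) = 3.536115
exp(Ea/(R*T)) = 34.333283
tau = 0.066 * 0.08436286 * 34.333283 = 0.1912 ms


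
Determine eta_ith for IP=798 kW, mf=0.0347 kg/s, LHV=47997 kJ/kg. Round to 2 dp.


eta_ith = (IP / (mf * LHV)) * 100
Denominator = 0.0347 * 47997 = 1665.4959 kW
eta_ith = (798 / 1665.4959) * 100 = 47.91%


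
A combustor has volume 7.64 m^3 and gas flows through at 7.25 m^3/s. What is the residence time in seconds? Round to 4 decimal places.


tau = V / Q_flow
tau = 7.64 / 7.25 = 1.0538 s


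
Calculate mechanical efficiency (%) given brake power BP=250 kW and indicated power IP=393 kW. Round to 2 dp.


eta_mech = (BP / IP) * 100
Ratio = 250 / 393 = 0.6361
eta_mech = 0.6361 * 100 = 63.61%


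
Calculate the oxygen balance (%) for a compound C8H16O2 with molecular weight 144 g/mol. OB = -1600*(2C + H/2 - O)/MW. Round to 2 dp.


OB = -1600 * (2C + H/2 - O) / MW
Inner = 2*8 + 16/2 - 2 = 22.00
OB = -1600 * 22.00 / 144 = -244.44%


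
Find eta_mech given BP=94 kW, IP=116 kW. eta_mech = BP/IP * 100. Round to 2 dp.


eta_mech = (BP / IP) * 100
Ratio = 94 / 116 = 0.8103
eta_mech = 0.8103 * 100 = 81.03%


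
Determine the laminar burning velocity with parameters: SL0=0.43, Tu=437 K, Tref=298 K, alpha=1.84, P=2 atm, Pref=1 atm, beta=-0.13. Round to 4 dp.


SL = SL0 * (Tu/Tref)^alpha * (P/Pref)^beta
T ratio = 437/298 = 1.46644295
(T ratio)^alpha = 1.46644295^1.84 = 2.022683
(P/Pref)^beta = 2^(-0.13) = 0.913831
SL = 0.43 * 2.022683 * 0.913831 = 0.7948 m/s


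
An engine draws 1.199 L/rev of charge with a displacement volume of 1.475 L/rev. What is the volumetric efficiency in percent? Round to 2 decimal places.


eta_v = (V_actual / V_disp) * 100
Ratio = 1.199 / 1.475 = 0.8129
eta_v = 0.8129 * 100 = 81.29%


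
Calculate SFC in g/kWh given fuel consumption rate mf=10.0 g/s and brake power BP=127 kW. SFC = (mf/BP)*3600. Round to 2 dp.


SFC = (mf / BP) * 3600
Rate = 10.0 / 127 = 0.078740 g/(s*kW)
SFC = 0.078740 * 3600 = 283.46 g/kWh


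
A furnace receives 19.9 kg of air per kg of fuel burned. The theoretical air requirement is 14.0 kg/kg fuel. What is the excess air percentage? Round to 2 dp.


Excess air = actual - stoichiometric = 19.9 - 14.0 = 5.90 kg/kg fuel
Excess air % = (excess / stoich) * 100 = (5.90 / 14.0) * 100 = 42.14%


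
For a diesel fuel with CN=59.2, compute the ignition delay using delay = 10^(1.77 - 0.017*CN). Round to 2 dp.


delay = 10^(1.77 - 0.017*CN)
Exponent = 1.77 - 0.017*59.2 = 0.7636
delay = 10^0.7636 = 5.80 ms


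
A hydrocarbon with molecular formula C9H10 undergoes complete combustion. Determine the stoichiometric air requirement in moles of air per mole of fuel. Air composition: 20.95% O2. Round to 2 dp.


Balanced combustion: C9H10 + 11.5 O2 -> 9 CO2 + 5 H2O
O2 needed = C + H/4 = 9 + 10/4 = 11.50 moles
Air moles = O2 / 0.2095 = 11.50 / 0.2095 = 54.89 moles air


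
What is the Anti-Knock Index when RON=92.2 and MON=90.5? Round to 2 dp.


AKI = (RON + MON) / 2
AKI = (92.2 + 90.5) / 2
AKI = 182.7 / 2 = 91.35


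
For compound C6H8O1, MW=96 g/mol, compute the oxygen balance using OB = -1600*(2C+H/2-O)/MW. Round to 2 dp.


OB = -1600 * (2C + H/2 - O) / MW
Inner = 2*6 + 8/2 - 1 = 15.00
OB = -1600 * 15.00 / 96 = -250.00%


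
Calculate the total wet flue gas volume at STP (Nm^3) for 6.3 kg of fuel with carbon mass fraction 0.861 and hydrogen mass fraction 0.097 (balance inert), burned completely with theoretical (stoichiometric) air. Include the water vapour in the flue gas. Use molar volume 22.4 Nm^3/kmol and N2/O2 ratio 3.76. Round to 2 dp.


Per kg fuel: CO2 = (C/12 kmol)*22.4 = (0.861/12)*22.4 = 1.60720 Nm^3
Per kg fuel: H2O = (H/2 kmol)*22.4 = (0.097/2)*22.4 = 1.08640 Nm^3
O2 needed per kg fuel = C/12 + H/4 = 0.861/12 + 0.097/4 = 0.09600000 kmol
Per kg fuel: N2 = O2*3.76*22.4 = 0.09600000*3.76*22.4 = 8.08550 Nm^3
Total per kg = 1.60720 + 1.08640 + 8.08550 = 10.77910 Nm^3
Total = 10.77910 * 6.3 = 67.91 Nm^3


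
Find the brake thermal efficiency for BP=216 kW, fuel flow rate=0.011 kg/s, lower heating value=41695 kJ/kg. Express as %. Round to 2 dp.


eta_BTE = (BP / (mf * LHV)) * 100
Denominator = 0.011 * 41695 = 458.6450 kW
eta_BTE = (216 / 458.6450) * 100 = 47.10%


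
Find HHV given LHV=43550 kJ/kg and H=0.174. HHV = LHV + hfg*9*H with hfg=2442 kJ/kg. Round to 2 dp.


HHV = LHV + hfg * 9 * H
Water addition = 2442 * 9 * 0.174 = 3824.172 kJ/kg
HHV = 43550 + 3824.172 = 47374.17 kJ/kg
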